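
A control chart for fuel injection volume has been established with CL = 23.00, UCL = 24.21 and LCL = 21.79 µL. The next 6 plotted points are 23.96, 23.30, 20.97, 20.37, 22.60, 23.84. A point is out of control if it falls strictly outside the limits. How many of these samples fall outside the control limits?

Compare each point to [21.79, 24.21]: sample 3 = 20.97 < LCL; sample 4 = 20.37 < LCL.

2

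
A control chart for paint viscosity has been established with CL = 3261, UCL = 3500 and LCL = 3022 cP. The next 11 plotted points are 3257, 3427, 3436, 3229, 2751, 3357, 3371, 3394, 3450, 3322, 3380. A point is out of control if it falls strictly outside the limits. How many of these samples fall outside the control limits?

1

Compare each point to [3022, 3500]: sample 5 = 2751 < LCL.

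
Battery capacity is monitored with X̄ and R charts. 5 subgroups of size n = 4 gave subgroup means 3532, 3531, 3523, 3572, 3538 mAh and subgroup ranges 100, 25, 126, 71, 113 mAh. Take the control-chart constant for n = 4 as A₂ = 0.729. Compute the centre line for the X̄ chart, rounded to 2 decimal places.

3539.20

X̄̄ = (3532 + 3531 + 3523 + 3572 + 3538) / 5 = 17696.0000 / 5 = 3539.2000
CL = X̄̄ = 3539.2000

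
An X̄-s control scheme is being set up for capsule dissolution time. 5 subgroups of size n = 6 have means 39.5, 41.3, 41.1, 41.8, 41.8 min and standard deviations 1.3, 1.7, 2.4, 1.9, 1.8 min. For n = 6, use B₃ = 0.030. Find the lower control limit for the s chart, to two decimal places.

0.05

s̄ = (1.3 + 1.7 + 2.4 + 1.9 + 1.8) / 5 = 1.8200
LCL_s = B₃·s̄ = 0.030 × 1.8200 = 0.0546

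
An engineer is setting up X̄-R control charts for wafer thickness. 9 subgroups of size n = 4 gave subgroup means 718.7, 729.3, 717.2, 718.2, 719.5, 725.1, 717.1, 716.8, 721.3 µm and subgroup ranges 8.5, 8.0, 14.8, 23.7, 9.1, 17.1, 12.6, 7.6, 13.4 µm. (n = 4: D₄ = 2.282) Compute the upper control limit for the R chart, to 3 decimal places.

29.108

R̄ = (8.5 + 8.0 + 14.8 + 23.7 + 9.1 + 17.1 + 12.6 + 7.6 + 13.4) / 9 = 114.8000 / 9 = 12.7556
UCL_R = D₄·R̄ = 2.282 × 12.7556 = 29.1082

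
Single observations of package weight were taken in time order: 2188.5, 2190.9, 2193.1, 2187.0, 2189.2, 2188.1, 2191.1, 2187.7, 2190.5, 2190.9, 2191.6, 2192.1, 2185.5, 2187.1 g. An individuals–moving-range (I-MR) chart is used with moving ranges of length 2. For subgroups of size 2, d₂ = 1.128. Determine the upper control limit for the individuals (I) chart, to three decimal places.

2196.273

X̄ = (2188.5 + 2190.9 + 2193.1 + 2187.0 + 2189.2 + 2188.1 + 2191.1 + 2187.7 + 2190.5 + 2190.9 + 2191.6 + 2192.1 + 2185.5 + 2187.1) / 14 = 2189.5214
Moving ranges: 2.4, 2.2, 6.1, 2.2, 1.1, 3.0, 3.4, 2.8, 0.4, 0.7, 0.5, 6.6, 1.6; M̄R̄ = 33.0000 / 13 = 2.5385
UCL = X̄ + 3·M̄R̄/d₂ = 2189.5214 + 3 × 2.5385 / 1.128 = 2196.2727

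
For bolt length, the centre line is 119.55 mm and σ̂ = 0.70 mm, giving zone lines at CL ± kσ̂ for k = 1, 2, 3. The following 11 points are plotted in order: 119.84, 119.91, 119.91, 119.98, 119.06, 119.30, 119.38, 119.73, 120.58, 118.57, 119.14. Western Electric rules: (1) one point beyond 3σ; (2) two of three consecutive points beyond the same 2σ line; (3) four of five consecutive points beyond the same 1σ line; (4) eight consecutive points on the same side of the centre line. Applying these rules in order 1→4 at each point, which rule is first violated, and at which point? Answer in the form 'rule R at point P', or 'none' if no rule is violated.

Zone of each point (C = within 1σ̂, B = 1σ̂–2σ̂, A = 2σ̂–3σ̂, * = beyond 3σ̂; sign = side of CL): 1:+C, 2:+C, 3:+C, 4:+C, 5:-C, 6:-C, 7:-C, 8:+C, 9:+B, 10:-B, 11:-C
No rule fires across all 11 points.

none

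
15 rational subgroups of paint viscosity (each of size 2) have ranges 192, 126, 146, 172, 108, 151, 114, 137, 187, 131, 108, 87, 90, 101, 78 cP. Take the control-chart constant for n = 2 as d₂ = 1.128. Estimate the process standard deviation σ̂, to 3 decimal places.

113.948

R̄ = (192 + 126 + 146 + 172 + 108 + 151 + 114 + 137 + 187 + 131 + 108 + 87 + 90 + 101 + 78) / 15 = 128.5333
σ̂ = R̄ / d₂ = 128.5333 / 1.128 = 113.9480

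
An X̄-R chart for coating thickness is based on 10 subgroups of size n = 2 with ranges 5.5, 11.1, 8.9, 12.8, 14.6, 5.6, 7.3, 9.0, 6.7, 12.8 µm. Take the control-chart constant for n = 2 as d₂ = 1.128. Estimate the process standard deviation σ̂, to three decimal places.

8.360

R̄ = (5.5 + 11.1 + 8.9 + 12.8 + 14.6 + 5.6 + 7.3 + 9.0 + 6.7 + 12.8) / 10 = 9.4300
σ̂ = R̄ / d₂ = 9.4300 / 1.128 = 8.3599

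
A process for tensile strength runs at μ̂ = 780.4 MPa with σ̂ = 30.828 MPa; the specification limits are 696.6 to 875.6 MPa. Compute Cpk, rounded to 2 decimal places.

Cpu = (USL − μ̂) / (3σ̂) = (875.6 − 780.4) / (3 × 30.828) = 1.0294; Cpl = (μ̂ − LSL) / (3σ̂) = (780.4 − 696.6) / (3 × 30.828) = 0.9061; Cpk = min(Cpu, Cpl) = 0.9061

0.91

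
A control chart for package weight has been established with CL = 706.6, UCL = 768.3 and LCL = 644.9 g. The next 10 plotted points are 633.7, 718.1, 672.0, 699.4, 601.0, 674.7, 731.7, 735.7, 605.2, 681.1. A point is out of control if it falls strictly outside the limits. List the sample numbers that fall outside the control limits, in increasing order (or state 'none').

Compare each point to [644.9, 768.3]: sample 1 = 633.7 < LCL; sample 5 = 601.0 < LCL; sample 9 = 605.2 < LCL.

1, 5, 9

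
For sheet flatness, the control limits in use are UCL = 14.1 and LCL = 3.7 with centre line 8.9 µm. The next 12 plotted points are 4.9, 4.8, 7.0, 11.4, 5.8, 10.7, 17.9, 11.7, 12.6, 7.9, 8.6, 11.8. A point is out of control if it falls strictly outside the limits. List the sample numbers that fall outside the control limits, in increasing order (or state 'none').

Compare each point to [3.7, 14.1]: sample 7 = 17.9 > UCL.

7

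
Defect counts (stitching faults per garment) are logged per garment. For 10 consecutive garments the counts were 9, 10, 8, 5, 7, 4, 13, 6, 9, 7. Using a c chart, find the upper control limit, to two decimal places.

16.18

c̄ = (9 + 10 + 8 + 5 + 7 + 4 + 13 + 6 + 9 + 7) / 10 = 78 / 10 = 7.8000
UCL = c̄ + 3√c̄ = 7.8000 + 3 × √7.8000 = 7.8000 + 3 × 2.7928 = 16.1785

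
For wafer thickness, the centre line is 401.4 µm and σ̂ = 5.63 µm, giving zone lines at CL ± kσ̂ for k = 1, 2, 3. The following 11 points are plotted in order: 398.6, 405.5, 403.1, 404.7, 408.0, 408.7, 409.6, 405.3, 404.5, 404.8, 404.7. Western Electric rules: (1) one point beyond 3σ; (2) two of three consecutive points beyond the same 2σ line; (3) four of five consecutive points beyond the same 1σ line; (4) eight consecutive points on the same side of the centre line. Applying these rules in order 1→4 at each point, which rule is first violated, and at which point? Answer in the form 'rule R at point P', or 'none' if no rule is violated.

Zone of each point (C = within 1σ̂, B = 1σ̂–2σ̂, A = 2σ̂–3σ̂, * = beyond 3σ̂; sign = side of CL): 1:-C, 2:+C, 3:+C, 4:+C, 5:+B, 6:+B, 7:+B, 8:+C, 9:+C, 10:+C, 11:+C
Rule 4 (eight consecutive points on the same side of the centre line) is satisfied at point 9.

rule 4 at point 9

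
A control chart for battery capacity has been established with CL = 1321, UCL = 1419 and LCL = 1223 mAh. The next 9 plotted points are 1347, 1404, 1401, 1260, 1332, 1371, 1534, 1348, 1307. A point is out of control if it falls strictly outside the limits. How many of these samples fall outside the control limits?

1

Compare each point to [1223, 1419]: sample 7 = 1534 > UCL.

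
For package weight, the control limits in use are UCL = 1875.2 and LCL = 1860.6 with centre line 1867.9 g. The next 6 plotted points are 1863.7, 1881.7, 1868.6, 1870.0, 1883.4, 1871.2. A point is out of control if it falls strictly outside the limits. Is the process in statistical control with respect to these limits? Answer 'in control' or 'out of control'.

out of control

Compare each point to [1860.6, 1875.2]: sample 2 = 1881.7 > UCL; sample 5 = 1883.4 > UCL.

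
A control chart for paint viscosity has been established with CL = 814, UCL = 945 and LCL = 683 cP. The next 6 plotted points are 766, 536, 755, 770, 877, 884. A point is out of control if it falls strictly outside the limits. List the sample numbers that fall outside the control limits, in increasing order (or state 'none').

2

Compare each point to [683, 945]: sample 2 = 536 < LCL.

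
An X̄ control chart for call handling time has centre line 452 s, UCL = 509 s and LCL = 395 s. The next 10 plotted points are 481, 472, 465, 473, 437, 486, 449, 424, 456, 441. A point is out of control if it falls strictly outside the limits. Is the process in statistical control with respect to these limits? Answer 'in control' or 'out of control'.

All 10 points lie within [395, 509].

in control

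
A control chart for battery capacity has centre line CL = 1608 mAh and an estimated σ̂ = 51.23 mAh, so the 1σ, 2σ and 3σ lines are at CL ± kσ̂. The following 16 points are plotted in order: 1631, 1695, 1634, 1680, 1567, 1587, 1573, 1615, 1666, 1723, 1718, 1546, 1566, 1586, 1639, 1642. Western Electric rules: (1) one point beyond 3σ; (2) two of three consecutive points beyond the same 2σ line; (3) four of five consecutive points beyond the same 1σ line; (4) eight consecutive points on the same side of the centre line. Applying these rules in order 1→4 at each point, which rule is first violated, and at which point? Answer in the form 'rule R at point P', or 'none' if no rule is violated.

rule 2 at point 11

Zone of each point (C = within 1σ̂, B = 1σ̂–2σ̂, A = 2σ̂–3σ̂, * = beyond 3σ̂; sign = side of CL): 1:+C, 2:+B, 3:+C, 4:+B, 5:-C, 6:-C, 7:-C, 8:+C, 9:+B, 10:+A, 11:+A, 12:-B, 13:-C, 14:-C, 15:+C, 16:+C
Rule 2 (two of three consecutive points beyond the same 2σ limit) is satisfied at point 11.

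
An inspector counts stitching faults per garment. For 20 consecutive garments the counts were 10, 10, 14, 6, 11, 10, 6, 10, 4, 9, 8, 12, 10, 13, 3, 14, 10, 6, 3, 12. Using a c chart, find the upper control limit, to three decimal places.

18.075

c̄ = (10 + 10 + 14 + 6 + 11 + 10 + 6 + 10 + 4 + 9 + 8 + 12 + 10 + 13 + 3 + 14 + 10 + 6 + 3 + 12) / 20 = 181 / 20 = 9.0500
UCL = c̄ + 3√c̄ = 9.0500 + 3 × √9.0500 = 9.0500 + 3 × 3.0083 = 18.0750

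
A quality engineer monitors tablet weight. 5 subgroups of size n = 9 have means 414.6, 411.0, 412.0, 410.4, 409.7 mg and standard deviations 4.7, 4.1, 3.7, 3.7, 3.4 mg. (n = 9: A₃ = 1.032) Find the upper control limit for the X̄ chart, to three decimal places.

X̄̄ = (414.6 + 411.0 + 412.0 + 410.4 + 409.7) / 5 = 411.5400
s̄ = (4.7 + 4.1 + 3.7 + 3.7 + 3.4) / 5 = 3.9200
UCL = X̄̄ + A₃·s̄ = 411.5400 + 1.032 × 3.9200 = 415.5854

415.585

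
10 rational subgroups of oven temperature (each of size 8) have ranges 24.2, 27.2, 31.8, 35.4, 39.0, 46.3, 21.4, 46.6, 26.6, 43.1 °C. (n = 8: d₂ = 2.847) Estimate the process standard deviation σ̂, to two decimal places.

R̄ = (24.2 + 27.2 + 31.8 + 35.4 + 39.0 + 46.3 + 21.4 + 46.6 + 26.6 + 43.1) / 10 = 34.1600
σ̂ = R̄ / d₂ = 34.1600 / 2.847 = 11.9986

12.00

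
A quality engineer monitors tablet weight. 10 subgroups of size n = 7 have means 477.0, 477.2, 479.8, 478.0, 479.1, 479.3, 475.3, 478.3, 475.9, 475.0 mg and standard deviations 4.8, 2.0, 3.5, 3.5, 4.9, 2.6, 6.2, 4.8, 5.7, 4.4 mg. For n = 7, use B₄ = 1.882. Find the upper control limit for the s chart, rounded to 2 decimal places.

7.98

s̄ = (4.8 + 2.0 + 3.5 + 3.5 + 4.9 + 2.6 + 6.2 + 4.8 + 5.7 + 4.4) / 10 = 4.2400
UCL_s = B₄·s̄ = 1.882 × 4.2400 = 7.9797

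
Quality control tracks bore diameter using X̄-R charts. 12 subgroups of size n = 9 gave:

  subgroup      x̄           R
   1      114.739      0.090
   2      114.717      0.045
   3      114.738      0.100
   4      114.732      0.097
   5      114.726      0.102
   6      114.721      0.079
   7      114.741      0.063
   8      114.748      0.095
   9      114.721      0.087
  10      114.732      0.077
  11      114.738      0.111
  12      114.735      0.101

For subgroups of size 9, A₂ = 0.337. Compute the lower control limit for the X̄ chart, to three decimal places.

X̄̄ = (114.739 + 114.717 + 114.738 + 114.732 + 114.726 + 114.721 + 114.741 + 114.748 + 114.721 + 114.732 + 114.738 + 114.735) / 12 = 1376.7880 / 12 = 114.7323
R̄ = (0.090 + 0.045 + 0.100 + 0.097 + 0.102 + 0.079 + 0.063 + 0.095 + 0.087 + 0.077 + 0.111 + 0.101) / 12 = 1.0470 / 12 = 0.0872
LCL = X̄̄ − A₂·R̄ = 114.7323 − 0.337 × 0.0872 = 114.7029

114.703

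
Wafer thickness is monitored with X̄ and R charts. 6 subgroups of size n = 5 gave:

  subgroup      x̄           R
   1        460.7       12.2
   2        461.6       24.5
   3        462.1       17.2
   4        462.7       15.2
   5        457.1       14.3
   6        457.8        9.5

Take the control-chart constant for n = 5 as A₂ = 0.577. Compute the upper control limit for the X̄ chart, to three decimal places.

X̄̄ = (460.7 + 461.6 + 462.1 + 462.7 + 457.1 + 457.8) / 6 = 2762.0000 / 6 = 460.3333
R̄ = (12.2 + 24.5 + 17.2 + 15.2 + 14.3 + 9.5) / 6 = 92.9000 / 6 = 15.4833
UCL = X̄̄ + A₂·R̄ = 460.3333 + 0.577 × 15.4833 = 469.2672

469.267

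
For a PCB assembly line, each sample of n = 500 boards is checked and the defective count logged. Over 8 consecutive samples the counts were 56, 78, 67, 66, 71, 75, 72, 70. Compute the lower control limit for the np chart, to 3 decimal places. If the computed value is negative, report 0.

p̄ = Σdᵢ / (k·n) = 555 / (8 × 500) = 0.13875
LCL = np̄ − 3·√(np̄(1−p̄)) = 69.3750 − 3 × 7.7298 = 46.1857

46.186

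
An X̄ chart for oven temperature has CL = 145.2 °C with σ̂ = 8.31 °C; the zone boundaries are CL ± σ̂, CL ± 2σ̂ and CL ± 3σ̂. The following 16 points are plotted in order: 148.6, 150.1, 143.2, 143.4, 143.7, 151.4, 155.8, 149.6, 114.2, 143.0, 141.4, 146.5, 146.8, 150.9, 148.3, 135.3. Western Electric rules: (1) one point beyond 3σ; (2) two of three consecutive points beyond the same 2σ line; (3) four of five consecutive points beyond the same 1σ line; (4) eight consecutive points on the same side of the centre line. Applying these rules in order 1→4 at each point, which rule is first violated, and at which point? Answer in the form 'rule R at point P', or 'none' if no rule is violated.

rule 1 at point 9

Zone of each point (C = within 1σ̂, B = 1σ̂–2σ̂, A = 2σ̂–3σ̂, * = beyond 3σ̂; sign = side of CL): 1:+C, 2:+C, 3:-C, 4:-C, 5:-C, 6:+C, 7:+B, 8:+C, 9:-*, 10:-C, 11:-C, 12:+C, 13:+C, 14:+C, 15:+C, 16:-B
Rule 1 (one point beyond the 3σ limits) is satisfied at point 9.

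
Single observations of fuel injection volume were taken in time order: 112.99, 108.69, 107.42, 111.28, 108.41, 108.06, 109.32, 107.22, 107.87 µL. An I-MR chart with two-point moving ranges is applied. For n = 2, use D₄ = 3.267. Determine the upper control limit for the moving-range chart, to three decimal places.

Moving ranges: 4.30, 1.27, 3.86, 2.87, 0.35, 1.26, 2.10, 0.65; M̄R̄ = 16.6600 / 8 = 2.0825
UCL_MR = D₄·M̄R̄ = 3.267 × 2.0825 = 6.8035

6.804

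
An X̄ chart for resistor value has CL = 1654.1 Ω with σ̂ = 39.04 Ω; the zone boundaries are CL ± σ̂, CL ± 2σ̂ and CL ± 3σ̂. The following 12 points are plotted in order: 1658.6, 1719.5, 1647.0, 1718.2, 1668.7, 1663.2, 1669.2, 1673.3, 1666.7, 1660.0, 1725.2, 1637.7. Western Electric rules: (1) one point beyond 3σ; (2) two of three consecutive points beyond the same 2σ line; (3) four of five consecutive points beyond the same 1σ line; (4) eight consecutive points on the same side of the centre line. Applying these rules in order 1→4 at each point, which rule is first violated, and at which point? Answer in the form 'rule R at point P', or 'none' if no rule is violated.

Zone of each point (C = within 1σ̂, B = 1σ̂–2σ̂, A = 2σ̂–3σ̂, * = beyond 3σ̂; sign = side of CL): 1:+C, 2:+B, 3:-C, 4:+B, 5:+C, 6:+C, 7:+C, 8:+C, 9:+C, 10:+C, 11:+B, 12:-C
Rule 4 (eight consecutive points on the same side of the centre line) is satisfied at point 11.

rule 4 at point 11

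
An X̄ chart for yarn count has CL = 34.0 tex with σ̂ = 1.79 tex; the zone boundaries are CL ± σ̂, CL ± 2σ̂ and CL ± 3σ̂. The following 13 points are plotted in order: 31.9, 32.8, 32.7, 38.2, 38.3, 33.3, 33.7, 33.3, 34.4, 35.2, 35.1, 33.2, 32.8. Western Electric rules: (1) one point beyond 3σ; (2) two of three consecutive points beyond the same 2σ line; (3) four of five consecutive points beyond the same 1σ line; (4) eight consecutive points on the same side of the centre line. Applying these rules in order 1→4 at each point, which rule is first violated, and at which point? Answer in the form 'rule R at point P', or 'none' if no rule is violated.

Zone of each point (C = within 1σ̂, B = 1σ̂–2σ̂, A = 2σ̂–3σ̂, * = beyond 3σ̂; sign = side of CL): 1:-B, 2:-C, 3:-C, 4:+A, 5:+A, 6:-C, 7:-C, 8:-C, 9:+C, 10:+C, 11:+C, 12:-C, 13:-C
Rule 2 (two of three consecutive points beyond the same 2σ limit) is satisfied at point 5.

rule 2 at point 5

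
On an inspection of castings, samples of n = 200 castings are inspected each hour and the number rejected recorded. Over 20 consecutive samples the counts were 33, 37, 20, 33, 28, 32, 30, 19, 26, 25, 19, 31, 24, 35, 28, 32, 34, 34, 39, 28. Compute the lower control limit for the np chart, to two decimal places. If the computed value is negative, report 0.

p̄ = Σdᵢ / (k·n) = 587 / (20 × 200) = 0.14675
LCL = np̄ − 3·√(np̄(1−p̄)) = 29.3500 − 3 × 5.0043 = 14.3371

14.34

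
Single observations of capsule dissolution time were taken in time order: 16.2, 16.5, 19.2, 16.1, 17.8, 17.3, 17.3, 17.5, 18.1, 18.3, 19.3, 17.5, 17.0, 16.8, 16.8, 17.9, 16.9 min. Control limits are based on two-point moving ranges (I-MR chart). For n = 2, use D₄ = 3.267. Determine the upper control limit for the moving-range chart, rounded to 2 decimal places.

Moving ranges: 0.3, 2.7, 3.1, 1.7, 0.5, 0.0, 0.2, 0.6, 0.2, 1.0, 1.8, 0.5, 0.2, 0.0, 1.1, 1.0; M̄R̄ = 14.9000 / 16 = 0.9313
UCL_MR = D₄·M̄R̄ = 3.267 × 0.9313 = 3.0424

3.04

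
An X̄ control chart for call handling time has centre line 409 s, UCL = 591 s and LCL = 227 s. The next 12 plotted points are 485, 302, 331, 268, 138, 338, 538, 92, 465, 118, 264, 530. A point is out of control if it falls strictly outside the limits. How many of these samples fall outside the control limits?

Compare each point to [227, 591]: sample 5 = 138 < LCL; sample 8 = 92 < LCL; sample 10 = 118 < LCL.

3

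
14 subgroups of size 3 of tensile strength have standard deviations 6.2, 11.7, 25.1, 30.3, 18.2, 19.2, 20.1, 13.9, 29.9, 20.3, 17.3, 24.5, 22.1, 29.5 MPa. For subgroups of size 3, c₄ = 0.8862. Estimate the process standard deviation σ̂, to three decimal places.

s̄ = (6.2 + 11.7 + 25.1 + 30.3 + 18.2 + 19.2 + 20.1 + 13.9 + 29.9 + 20.3 + 17.3 + 24.5 + 22.1 + 29.5) / 14 = 20.5929
σ̂ = s̄ / c₄ = 20.5929 / 0.8862 = 23.2373

23.237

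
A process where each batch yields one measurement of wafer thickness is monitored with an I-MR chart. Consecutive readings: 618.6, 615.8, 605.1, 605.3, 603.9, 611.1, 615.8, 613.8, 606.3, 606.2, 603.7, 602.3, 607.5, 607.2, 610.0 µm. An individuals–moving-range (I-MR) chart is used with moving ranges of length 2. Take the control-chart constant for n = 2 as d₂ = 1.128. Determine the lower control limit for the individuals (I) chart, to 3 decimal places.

X̄ = (618.6 + 615.8 + 605.1 + 605.3 + 603.9 + 611.1 + 615.8 + 613.8 + 606.3 + 606.2 + 603.7 + 602.3 + 607.5 + 607.2 + 610.0) / 15 = 608.8400
Moving ranges: 2.8, 10.7, 0.2, 1.4, 7.2, 4.7, 2.0, 7.5, 0.1, 2.5, 1.4, 5.2, 0.3, 2.8; M̄R̄ = 48.8000 / 14 = 3.4857
LCL = X̄ − 3·M̄R̄/d₂ = 608.8400 − 3 × 3.4857 / 1.128 = 599.5695

599.569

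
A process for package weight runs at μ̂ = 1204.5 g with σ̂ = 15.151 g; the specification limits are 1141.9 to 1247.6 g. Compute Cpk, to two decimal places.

Cpu = (USL − μ̂) / (3σ̂) = (1247.6 − 1204.5) / (3 × 15.151) = 0.9482; Cpl = (μ̂ − LSL) / (3σ̂) = (1204.5 − 1141.9) / (3 × 15.151) = 1.3772; Cpk = min(Cpu, Cpl) = 0.9482

0.95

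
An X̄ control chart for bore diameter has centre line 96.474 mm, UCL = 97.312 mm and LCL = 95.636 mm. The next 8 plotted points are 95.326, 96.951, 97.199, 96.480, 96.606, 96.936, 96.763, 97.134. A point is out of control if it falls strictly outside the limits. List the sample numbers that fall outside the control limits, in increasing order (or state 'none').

Compare each point to [95.636, 97.312]: sample 1 = 95.326 < LCL.

1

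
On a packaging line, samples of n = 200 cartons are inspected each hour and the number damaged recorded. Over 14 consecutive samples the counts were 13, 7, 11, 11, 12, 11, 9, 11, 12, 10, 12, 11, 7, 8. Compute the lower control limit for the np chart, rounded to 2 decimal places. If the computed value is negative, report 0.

0.96

p̄ = Σdᵢ / (k·n) = 145 / (14 × 200) = 0.05179
LCL = np̄ − 3·√(np̄(1−p̄)) = 10.3571 − 3 × 3.1338 = 0.9557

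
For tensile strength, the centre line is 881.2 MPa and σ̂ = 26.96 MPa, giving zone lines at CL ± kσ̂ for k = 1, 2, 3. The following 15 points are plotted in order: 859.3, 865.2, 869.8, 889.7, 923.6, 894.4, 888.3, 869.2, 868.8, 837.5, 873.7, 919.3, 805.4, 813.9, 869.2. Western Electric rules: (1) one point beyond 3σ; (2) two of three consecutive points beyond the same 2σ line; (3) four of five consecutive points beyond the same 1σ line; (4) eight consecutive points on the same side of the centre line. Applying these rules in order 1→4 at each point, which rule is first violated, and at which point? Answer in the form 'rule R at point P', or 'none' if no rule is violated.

rule 2 at point 14

Zone of each point (C = within 1σ̂, B = 1σ̂–2σ̂, A = 2σ̂–3σ̂, * = beyond 3σ̂; sign = side of CL): 1:-C, 2:-C, 3:-C, 4:+C, 5:+B, 6:+C, 7:+C, 8:-C, 9:-C, 10:-B, 11:-C, 12:+B, 13:-A, 14:-A, 15:-C
Rule 2 (two of three consecutive points beyond the same 2σ limit) is satisfied at point 14.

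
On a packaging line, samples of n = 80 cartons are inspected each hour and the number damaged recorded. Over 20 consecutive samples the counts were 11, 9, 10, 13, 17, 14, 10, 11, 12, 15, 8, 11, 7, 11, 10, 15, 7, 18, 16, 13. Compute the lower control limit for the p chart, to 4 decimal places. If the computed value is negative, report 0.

0.0294

p̄ = Σdᵢ / (k·n) = 238 / (20 × 80) = 0.14875
LCL = p̄ − 3·√(p̄(1−p̄)/n) = 0.14875 − 3 × 0.03978 = 0.02940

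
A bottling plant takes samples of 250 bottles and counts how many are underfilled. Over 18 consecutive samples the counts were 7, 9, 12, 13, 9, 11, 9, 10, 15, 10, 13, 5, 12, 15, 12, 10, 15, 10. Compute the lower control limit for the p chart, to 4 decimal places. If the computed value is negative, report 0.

p̄ = Σdᵢ / (k·n) = 197 / (18 × 250) = 0.04378
LCL = p̄ − 3·√(p̄(1−p̄)/n) = 0.04378 − 3 × 0.01294 = 0.00496

0.0050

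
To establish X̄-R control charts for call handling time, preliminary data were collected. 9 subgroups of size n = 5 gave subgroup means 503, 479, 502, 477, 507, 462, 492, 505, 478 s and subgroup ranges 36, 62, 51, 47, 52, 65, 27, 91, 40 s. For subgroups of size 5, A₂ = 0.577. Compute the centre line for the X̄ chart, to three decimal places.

X̄̄ = (503 + 479 + 502 + 477 + 507 + 462 + 492 + 505 + 478) / 9 = 4405.0000 / 9 = 489.4444
CL = X̄̄ = 489.4444

489.444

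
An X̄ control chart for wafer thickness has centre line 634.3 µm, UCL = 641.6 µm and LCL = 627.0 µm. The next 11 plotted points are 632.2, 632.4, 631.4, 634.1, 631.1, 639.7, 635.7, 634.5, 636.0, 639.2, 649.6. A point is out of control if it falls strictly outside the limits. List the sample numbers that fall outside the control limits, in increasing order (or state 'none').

11

Compare each point to [627.0, 641.6]: sample 11 = 649.6 > UCL.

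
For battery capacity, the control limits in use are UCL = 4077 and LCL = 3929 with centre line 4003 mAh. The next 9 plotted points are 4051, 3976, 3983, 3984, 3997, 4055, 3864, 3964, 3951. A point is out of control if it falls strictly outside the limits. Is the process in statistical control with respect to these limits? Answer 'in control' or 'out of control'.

Compare each point to [3929, 4077]: sample 7 = 3864 < LCL.

out of control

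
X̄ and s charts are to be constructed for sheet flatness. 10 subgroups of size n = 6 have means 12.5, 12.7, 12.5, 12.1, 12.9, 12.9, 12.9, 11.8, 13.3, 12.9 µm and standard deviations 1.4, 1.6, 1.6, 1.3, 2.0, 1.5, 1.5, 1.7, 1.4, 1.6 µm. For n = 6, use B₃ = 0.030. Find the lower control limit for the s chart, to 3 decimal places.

s̄ = (1.4 + 1.6 + 1.6 + 1.3 + 2.0 + 1.5 + 1.5 + 1.7 + 1.4 + 1.6) / 10 = 1.5600
LCL_s = B₃·s̄ = 0.030 × 1.5600 = 0.0468

0.047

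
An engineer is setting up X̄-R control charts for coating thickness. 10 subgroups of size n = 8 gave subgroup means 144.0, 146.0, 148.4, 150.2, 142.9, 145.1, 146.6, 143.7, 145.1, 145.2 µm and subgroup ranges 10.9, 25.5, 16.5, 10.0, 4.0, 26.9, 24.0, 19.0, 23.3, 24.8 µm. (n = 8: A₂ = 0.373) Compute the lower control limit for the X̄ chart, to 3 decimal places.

X̄̄ = (144.0 + 146.0 + 148.4 + 150.2 + 142.9 + 145.1 + 146.6 + 143.7 + 145.1 + 145.2) / 10 = 1457.2000 / 10 = 145.7200
R̄ = (10.9 + 25.5 + 16.5 + 10.0 + 4.0 + 26.9 + 24.0 + 19.0 + 23.3 + 24.8) / 10 = 184.9000 / 10 = 18.4900
LCL = X̄̄ − A₂·R̄ = 145.7200 − 0.373 × 18.4900 = 138.8232

138.823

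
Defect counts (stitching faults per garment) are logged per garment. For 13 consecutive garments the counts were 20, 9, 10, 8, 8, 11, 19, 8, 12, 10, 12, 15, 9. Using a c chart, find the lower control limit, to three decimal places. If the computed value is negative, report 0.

1.391

c̄ = (20 + 9 + 10 + 8 + 8 + 11 + 19 + 8 + 12 + 10 + 12 + 15 + 9) / 13 = 151 / 13 = 11.6154
LCL = c̄ − 3√c̄ = 11.6154 − 3 × 3.4081 = 1.3910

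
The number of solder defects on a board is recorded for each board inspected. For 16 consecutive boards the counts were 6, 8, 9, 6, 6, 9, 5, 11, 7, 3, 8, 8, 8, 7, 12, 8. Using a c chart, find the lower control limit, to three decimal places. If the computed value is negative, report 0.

c̄ = (6 + 8 + 9 + 6 + 6 + 9 + 5 + 11 + 7 + 3 + 8 + 8 + 8 + 7 + 12 + 8) / 16 = 121 / 16 = 7.5625
LCL = c̄ − 3√c̄ = 7.5625 − 3 × 2.7500 = -0.6875 → 0 (cannot be negative)

0.000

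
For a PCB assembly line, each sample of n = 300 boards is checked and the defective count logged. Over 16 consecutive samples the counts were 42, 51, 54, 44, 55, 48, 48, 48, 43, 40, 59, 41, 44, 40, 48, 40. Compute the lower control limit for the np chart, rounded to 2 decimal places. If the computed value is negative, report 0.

27.75

p̄ = Σdᵢ / (k·n) = 745 / (16 × 300) = 0.15521
LCL = np̄ − 3·√(np̄(1−p̄)) = 46.5625 − 3 × 6.2718 = 27.7471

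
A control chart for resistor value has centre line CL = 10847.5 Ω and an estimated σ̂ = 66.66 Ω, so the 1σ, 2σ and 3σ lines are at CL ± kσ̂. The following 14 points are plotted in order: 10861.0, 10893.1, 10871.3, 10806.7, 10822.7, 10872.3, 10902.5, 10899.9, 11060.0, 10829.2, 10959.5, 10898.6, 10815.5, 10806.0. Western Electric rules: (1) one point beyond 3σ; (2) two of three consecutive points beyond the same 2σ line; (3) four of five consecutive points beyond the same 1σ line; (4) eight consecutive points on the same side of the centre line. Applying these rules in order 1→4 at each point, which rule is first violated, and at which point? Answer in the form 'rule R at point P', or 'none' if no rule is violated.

Zone of each point (C = within 1σ̂, B = 1σ̂–2σ̂, A = 2σ̂–3σ̂, * = beyond 3σ̂; sign = side of CL): 1:+C, 2:+C, 3:+C, 4:-C, 5:-C, 6:+C, 7:+C, 8:+C, 9:+*, 10:-C, 11:+B, 12:+C, 13:-C, 14:-C
Rule 1 (one point beyond the 3σ limits) is satisfied at point 9.

rule 1 at point 9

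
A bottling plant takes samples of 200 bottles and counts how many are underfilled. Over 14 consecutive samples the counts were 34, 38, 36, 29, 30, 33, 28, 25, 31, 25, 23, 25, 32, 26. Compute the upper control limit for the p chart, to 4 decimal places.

p̄ = Σdᵢ / (k·n) = 415 / (14 × 200) = 0.14821
UCL = p̄ + 3·√(p̄(1−p̄)/n) = 0.14821 + 3 × √(0.14821×0.85179/200) = 0.14821 + 3 × 0.02512 = 0.22359

0.2236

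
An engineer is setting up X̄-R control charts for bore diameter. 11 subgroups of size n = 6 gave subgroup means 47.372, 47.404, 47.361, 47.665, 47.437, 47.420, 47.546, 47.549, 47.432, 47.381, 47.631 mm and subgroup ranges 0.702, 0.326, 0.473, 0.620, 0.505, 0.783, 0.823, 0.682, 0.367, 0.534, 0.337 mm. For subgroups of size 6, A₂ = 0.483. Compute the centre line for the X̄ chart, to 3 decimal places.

47.473

X̄̄ = (47.372 + 47.404 + 47.361 + 47.665 + 47.437 + 47.420 + 47.546 + 47.549 + 47.432 + 47.381 + 47.631) / 11 = 522.1980 / 11 = 47.4725
CL = X̄̄ = 47.4725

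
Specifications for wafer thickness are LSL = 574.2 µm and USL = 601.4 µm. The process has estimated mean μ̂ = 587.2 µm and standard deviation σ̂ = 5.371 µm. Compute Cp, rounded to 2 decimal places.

Cp = (USL − LSL) / (6σ̂) = (601.4 − 574.2) / (6 × 5.371) = 27.2000 / 32.2260 = 0.8440

0.84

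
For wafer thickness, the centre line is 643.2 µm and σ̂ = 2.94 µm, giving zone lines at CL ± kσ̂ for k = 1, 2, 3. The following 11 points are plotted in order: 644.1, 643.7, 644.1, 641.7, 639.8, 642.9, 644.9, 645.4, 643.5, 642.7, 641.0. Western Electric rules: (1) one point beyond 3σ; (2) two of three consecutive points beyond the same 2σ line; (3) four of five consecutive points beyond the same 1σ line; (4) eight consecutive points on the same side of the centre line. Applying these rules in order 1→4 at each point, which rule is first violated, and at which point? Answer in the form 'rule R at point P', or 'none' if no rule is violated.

none

Zone of each point (C = within 1σ̂, B = 1σ̂–2σ̂, A = 2σ̂–3σ̂, * = beyond 3σ̂; sign = side of CL): 1:+C, 2:+C, 3:+C, 4:-C, 5:-B, 6:-C, 7:+C, 8:+C, 9:+C, 10:-C, 11:-C
No rule fires across all 11 points.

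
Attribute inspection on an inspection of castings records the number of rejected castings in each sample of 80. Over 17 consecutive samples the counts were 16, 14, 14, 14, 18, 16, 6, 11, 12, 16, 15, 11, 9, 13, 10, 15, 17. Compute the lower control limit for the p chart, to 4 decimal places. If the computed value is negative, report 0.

0.0418

p̄ = Σdᵢ / (k·n) = 227 / (17 × 80) = 0.16691
LCL = p̄ − 3·√(p̄(1−p̄)/n) = 0.16691 − 3 × 0.04169 = 0.04184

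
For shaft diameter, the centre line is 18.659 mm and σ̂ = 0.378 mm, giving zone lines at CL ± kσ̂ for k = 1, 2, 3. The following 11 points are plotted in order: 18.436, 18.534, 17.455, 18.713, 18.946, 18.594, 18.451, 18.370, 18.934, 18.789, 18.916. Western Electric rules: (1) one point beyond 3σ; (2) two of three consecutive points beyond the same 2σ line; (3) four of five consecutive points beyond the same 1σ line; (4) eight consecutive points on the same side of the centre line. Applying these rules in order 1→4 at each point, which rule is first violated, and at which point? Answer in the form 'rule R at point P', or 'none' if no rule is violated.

Zone of each point (C = within 1σ̂, B = 1σ̂–2σ̂, A = 2σ̂–3σ̂, * = beyond 3σ̂; sign = side of CL): 1:-C, 2:-C, 3:-*, 4:+C, 5:+C, 6:-C, 7:-C, 8:-C, 9:+C, 10:+C, 11:+C
Rule 1 (one point beyond the 3σ limits) is satisfied at point 3.

rule 1 at point 3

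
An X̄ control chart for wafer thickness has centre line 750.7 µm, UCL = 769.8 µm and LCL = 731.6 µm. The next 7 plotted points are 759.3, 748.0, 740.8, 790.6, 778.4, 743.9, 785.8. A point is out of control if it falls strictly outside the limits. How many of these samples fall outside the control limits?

3

Compare each point to [731.6, 769.8]: sample 4 = 790.6 > UCL; sample 5 = 778.4 > UCL; sample 7 = 785.8 > UCL.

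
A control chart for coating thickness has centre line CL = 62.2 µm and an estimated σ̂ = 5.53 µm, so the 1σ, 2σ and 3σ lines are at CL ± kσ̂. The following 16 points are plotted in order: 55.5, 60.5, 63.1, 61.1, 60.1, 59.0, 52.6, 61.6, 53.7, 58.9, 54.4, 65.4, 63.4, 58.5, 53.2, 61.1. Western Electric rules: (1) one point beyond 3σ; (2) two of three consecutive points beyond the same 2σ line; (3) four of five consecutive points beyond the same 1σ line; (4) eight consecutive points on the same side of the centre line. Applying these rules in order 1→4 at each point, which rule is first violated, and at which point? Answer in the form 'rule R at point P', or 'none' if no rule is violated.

Zone of each point (C = within 1σ̂, B = 1σ̂–2σ̂, A = 2σ̂–3σ̂, * = beyond 3σ̂; sign = side of CL): 1:-B, 2:-C, 3:+C, 4:-C, 5:-C, 6:-C, 7:-B, 8:-C, 9:-B, 10:-C, 11:-B, 12:+C, 13:+C, 14:-C, 15:-B, 16:-C
Rule 4 (eight consecutive points on the same side of the centre line) is satisfied at point 11.

rule 4 at point 11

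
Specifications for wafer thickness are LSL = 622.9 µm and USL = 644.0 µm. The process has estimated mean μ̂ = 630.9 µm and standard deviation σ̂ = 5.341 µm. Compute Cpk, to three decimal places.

Cpu = (USL − μ̂) / (3σ̂) = (644.0 − 630.9) / (3 × 5.341) = 0.8176; Cpl = (μ̂ − LSL) / (3σ̂) = (630.9 − 622.9) / (3 × 5.341) = 0.4993; Cpk = min(Cpu, Cpl) = 0.4993

0.499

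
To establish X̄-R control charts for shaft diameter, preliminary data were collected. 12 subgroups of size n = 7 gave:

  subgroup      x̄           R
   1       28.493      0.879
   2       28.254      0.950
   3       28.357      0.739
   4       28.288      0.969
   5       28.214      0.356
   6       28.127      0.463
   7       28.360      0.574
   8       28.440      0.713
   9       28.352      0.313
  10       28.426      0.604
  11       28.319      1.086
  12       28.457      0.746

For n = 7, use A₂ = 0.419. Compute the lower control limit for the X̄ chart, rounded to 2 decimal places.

28.05

X̄̄ = (28.493 + 28.254 + 28.357 + 28.288 + 28.214 + 28.127 + 28.360 + 28.440 + 28.352 + 28.426 + 28.319 + 28.457) / 12 = 340.0870 / 12 = 28.3406
R̄ = (0.879 + 0.950 + 0.739 + 0.969 + 0.356 + 0.463 + 0.574 + 0.713 + 0.313 + 0.604 + 1.086 + 0.746) / 12 = 8.3920 / 12 = 0.6993
LCL = X̄̄ − A₂·R̄ = 28.3406 − 0.419 × 0.6993 = 28.0476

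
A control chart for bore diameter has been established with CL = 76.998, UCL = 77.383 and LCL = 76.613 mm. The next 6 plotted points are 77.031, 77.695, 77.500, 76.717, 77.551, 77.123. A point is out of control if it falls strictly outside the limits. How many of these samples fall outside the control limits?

Compare each point to [76.613, 77.383]: sample 2 = 77.695 > UCL; sample 3 = 77.500 > UCL; sample 5 = 77.551 > UCL.

3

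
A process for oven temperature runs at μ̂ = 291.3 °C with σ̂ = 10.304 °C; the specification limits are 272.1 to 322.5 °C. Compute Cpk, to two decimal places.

Cpu = (USL − μ̂) / (3σ̂) = (322.5 − 291.3) / (3 × 10.304) = 1.0093; Cpl = (μ̂ − LSL) / (3σ̂) = (291.3 − 272.1) / (3 × 10.304) = 0.6211; Cpk = min(Cpu, Cpl) = 0.6211

0.62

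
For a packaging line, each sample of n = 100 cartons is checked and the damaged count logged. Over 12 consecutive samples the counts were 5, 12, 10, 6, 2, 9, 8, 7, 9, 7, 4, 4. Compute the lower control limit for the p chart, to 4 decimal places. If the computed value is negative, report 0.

0.0000

p̄ = Σdᵢ / (k·n) = 83 / (12 × 100) = 0.06917
LCL = p̄ − 3·√(p̄(1−p̄)/n) = 0.06917 − 3 × 0.02537 = -0.00695 → 0 (negative, so LCL = 0)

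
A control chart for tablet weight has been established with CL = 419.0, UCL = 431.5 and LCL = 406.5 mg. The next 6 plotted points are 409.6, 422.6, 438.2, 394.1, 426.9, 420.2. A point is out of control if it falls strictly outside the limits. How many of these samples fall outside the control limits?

2

Compare each point to [406.5, 431.5]: sample 3 = 438.2 > UCL; sample 4 = 394.1 < LCL.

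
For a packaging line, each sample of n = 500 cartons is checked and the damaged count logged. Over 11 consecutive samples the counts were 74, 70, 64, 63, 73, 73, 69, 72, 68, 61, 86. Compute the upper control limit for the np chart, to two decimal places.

93.59

p̄ = Σdᵢ / (k·n) = 773 / (11 × 500) = 0.14055
UCL = np̄ + 3·√(np̄(1−p̄)) = 70.2727 + 3 × √(70.2727×0.85945) = 70.2727 + 3 × 7.7715 = 93.5872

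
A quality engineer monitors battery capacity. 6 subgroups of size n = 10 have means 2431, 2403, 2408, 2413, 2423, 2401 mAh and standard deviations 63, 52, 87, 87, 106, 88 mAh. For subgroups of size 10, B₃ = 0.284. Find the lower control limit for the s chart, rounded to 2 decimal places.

22.86

s̄ = (63 + 52 + 87 + 87 + 106 + 88) / 6 = 80.5000
LCL_s = B₃·s̄ = 0.284 × 80.5000 = 22.8620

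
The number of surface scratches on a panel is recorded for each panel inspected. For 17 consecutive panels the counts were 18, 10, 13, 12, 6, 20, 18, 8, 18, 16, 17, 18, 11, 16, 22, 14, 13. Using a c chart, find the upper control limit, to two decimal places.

c̄ = (18 + 10 + 13 + 12 + 6 + 20 + 18 + 8 + 18 + 16 + 17 + 18 + 11 + 16 + 22 + 14 + 13) / 17 = 250 / 17 = 14.7059
UCL = c̄ + 3√c̄ = 14.7059 + 3 × √14.7059 = 14.7059 + 3 × 3.8348 = 26.2104

26.21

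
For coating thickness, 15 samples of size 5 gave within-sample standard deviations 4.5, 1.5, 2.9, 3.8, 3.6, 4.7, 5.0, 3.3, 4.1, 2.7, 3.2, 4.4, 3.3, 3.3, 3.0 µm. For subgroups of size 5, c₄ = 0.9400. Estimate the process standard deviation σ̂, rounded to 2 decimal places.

3.78

s̄ = (4.5 + 1.5 + 2.9 + 3.8 + 3.6 + 4.7 + 5.0 + 3.3 + 4.1 + 2.7 + 3.2 + 4.4 + 3.3 + 3.3 + 3.0) / 15 = 3.5533
σ̂ = s̄ / c₄ = 3.5533 / 0.9400 = 3.7801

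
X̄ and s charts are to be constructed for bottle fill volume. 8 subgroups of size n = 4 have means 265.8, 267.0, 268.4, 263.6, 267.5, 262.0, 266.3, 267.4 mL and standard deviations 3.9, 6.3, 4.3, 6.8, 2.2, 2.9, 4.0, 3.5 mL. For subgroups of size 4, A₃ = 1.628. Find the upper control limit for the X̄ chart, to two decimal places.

272.90

X̄̄ = (265.8 + 267.0 + 268.4 + 263.6 + 267.5 + 262.0 + 266.3 + 267.4) / 8 = 266.0000
s̄ = (3.9 + 6.3 + 4.3 + 6.8 + 2.2 + 2.9 + 4.0 + 3.5) / 8 = 4.2375
UCL = X̄̄ + A₃·s̄ = 266.0000 + 1.628 × 4.2375 = 272.8986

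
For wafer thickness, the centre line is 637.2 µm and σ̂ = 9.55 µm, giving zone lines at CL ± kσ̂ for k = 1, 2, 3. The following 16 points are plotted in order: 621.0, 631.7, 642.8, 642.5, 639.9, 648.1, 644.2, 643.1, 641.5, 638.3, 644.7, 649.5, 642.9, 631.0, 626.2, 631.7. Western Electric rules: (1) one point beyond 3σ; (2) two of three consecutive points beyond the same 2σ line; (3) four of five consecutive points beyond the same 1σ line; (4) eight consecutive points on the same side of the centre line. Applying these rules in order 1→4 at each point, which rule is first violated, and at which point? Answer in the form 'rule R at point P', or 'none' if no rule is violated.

rule 4 at point 10

Zone of each point (C = within 1σ̂, B = 1σ̂–2σ̂, A = 2σ̂–3σ̂, * = beyond 3σ̂; sign = side of CL): 1:-B, 2:-C, 3:+C, 4:+C, 5:+C, 6:+B, 7:+C, 8:+C, 9:+C, 10:+C, 11:+C, 12:+B, 13:+C, 14:-C, 15:-B, 16:-C
Rule 4 (eight consecutive points on the same side of the centre line) is satisfied at point 10.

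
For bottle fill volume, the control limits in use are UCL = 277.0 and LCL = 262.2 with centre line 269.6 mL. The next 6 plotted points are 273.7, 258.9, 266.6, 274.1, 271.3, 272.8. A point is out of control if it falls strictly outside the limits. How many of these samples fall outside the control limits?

1

Compare each point to [262.2, 277.0]: sample 2 = 258.9 < LCL.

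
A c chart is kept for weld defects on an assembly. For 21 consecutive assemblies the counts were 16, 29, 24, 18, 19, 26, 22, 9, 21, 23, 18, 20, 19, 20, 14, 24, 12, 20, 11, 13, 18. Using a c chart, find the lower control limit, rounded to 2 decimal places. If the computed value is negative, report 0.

5.83

c̄ = (16 + 29 + 24 + 18 + 19 + 26 + 22 + 9 + 21 + 23 + 18 + 20 + 19 + 20 + 14 + 24 + 12 + 20 + 11 + 13 + 18) / 21 = 396 / 21 = 18.8571
LCL = c̄ − 3√c̄ = 18.8571 − 3 × 4.3425 = 5.8297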